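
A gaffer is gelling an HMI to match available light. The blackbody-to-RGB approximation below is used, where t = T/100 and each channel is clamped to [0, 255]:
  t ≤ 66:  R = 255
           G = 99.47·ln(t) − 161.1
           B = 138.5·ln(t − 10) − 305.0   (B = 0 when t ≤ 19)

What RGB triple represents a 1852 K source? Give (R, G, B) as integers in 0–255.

t = 1852/100 = 18.52; the t ≤ 66 branch applies.
R = 255 by definition for t ≤ 66.
G = 99.47·ln 18.52 − 161.1 = 99.47·2.9189 − 161.1 = 129.238.
t = 18.52 ≤ 19, so B = 0.
Rounded: (255, 129, 0).

(255, 129, 0)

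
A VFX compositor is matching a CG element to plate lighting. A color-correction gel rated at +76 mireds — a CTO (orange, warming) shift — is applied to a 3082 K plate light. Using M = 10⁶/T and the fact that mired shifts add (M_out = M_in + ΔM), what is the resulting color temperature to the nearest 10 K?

2500 K

M_in = 10⁶/3082 = 324.46 mireds.
M_out = 324.46 + (+76) = 400.46 mireds.
T_out = 10⁶/400.46 = 2497.1 K → 2500 K.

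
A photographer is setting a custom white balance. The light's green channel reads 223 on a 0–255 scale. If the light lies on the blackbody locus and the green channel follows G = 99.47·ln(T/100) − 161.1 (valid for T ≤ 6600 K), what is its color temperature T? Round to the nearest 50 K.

ln t = (223 + 161.1) / 99.47 = 3.8615.
t = e^3.8615 = 47.535.
T = 100·t = 4753 K → 4750 K to the nearest 50 K.

4750 K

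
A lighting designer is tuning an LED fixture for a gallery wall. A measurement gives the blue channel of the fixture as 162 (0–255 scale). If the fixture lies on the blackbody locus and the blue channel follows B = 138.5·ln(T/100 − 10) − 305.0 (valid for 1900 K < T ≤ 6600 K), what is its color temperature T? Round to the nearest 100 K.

3900 K

ln(t − 10) = (162 + 305.0) / 138.5 = 3.3718.
t − 10 = e^3.3718 = 29.132, so t = 39.132.
T = 100·t = 3913 K → 3900 K to the nearest 100 K.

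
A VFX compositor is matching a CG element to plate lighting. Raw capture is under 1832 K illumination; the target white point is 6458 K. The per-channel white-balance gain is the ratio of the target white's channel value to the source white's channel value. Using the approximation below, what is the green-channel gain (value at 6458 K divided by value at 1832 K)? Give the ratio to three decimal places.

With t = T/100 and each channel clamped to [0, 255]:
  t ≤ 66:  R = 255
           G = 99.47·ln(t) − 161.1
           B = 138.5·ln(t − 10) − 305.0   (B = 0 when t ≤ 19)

1.978

At 1832 K (t = 18.32):
  G = 99.47·ln 18.32 − 161.1 = 99.47·2.9080 − 161.1 = 128.158.
At 6458 K (t = 64.58):
  G = 99.47·ln 64.58 − 161.1 = 99.47·4.1679 − 161.1 = 253.481.
Gain = 253.481 / 128.158 = 1.9779 → 1.978.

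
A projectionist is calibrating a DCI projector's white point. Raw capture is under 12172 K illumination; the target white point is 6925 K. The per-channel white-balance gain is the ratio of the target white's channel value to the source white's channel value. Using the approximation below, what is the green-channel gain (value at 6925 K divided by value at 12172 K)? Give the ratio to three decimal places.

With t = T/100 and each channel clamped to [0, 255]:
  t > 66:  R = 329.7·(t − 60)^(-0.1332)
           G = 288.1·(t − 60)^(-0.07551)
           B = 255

1.154

At 12172 K (t = 121.72):
  G = 288.1·(121.72 − 60)^(-0.07551) = 288.1·61.72^(-0.07551) = 288.1·0.73250 = 211.032.
At 6925 K (t = 69.25):
  G = 288.1·(69.25 − 60)^(-0.07551) = 288.1·9.25^(-0.07551) = 288.1·0.84537 = 243.551.
Gain = 243.551 / 211.032 = 1.1541 → 1.154.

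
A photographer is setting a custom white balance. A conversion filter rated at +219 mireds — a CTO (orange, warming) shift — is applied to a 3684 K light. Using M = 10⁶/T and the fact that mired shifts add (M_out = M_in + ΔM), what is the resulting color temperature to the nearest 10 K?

M_in = 10⁶/3684 = 271.44 mireds.
M_out = 271.44 + (+219) = 490.44 mireds.
T_out = 10⁶/490.44 = 2039.0 K → 2040 K.

2040 K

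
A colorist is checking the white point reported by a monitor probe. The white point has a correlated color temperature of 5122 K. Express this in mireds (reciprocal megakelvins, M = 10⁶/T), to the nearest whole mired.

M = 10⁶ / 5122 = 195.236 → 195 mireds.

195 mireds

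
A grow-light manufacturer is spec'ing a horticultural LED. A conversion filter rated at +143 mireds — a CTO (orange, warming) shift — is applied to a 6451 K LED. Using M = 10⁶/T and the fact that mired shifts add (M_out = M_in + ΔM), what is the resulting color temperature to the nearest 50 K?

3350 K

M_in = 10⁶/6451 = 155.01 mireds.
M_out = 155.01 + (+143) = 298.01 mireds.
T_out = 10⁶/298.01 = 3355.5 K → 3350 K.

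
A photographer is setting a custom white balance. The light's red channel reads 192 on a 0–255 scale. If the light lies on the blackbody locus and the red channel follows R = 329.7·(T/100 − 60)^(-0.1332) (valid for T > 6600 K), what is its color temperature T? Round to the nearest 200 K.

(t − 60)^(-0.1332) = 192/329.7 = 0.58235.
t − 60 = 0.58235^(1/-0.1332) = 0.58235^(-7.508) = 57.929, so t = 117.929.
T = 100·t = 11793 K → 11800 K to the nearest 200 K.

11800 K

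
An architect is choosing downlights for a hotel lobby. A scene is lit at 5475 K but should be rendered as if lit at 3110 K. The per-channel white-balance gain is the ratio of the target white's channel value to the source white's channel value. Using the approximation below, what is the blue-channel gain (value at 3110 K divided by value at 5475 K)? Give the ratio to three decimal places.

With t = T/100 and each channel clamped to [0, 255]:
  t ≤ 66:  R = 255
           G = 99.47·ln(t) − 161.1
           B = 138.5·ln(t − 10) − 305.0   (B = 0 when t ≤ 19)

0.530

At 5475 K (t = 54.75):
  B = 138.5·ln(54.75 − 10) − 305.0 = 138.5·ln 44.75 − 305.0 = 138.5·3.8011 − 305.0 = 221.451.
At 3110 K (t = 31.1):
  B = 138.5·ln(31.1 − 10) − 305.0 = 138.5·ln 21.1 − 305.0 = 138.5·3.0493 − 305.0 = 117.324.
Gain = 117.324 / 221.451 = 0.5298 → 0.530.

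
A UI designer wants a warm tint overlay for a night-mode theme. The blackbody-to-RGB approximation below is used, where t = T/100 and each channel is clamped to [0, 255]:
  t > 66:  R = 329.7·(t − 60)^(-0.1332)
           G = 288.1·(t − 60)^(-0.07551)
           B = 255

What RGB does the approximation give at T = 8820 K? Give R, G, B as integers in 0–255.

t = 8820/100 = 88.2; the t > 66 branch applies.
R = 329.7·(88.2 − 60)^(-0.1332) = 329.7·28.2^(-0.1332) = 329.7·0.64095 = 211.323.
G = 288.1·(88.2 − 60)^(-0.07551) = 288.1·28.2^(-0.07551) = 288.1·0.77713 = 223.890.
B = 255 by definition for t > 66.
Rounded: (211, 224, 255).

R=211, G=224, B=255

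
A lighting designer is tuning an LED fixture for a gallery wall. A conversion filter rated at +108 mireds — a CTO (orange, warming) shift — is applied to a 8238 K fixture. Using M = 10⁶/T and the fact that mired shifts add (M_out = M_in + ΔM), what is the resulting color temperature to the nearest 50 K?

M_in = 10⁶/8238 = 121.39 mireds.
M_out = 121.39 + (+108) = 229.39 mireds.
T_out = 10⁶/229.39 = 4359.4 K → 4350 K.

4350 K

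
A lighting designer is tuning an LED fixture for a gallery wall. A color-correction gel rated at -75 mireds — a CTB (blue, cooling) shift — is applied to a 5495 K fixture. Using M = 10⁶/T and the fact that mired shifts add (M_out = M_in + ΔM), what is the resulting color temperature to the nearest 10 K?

9350 K

M_in = 10⁶/5495 = 181.98 mireds.
M_out = 181.98 + (-75) = 106.98 mireds.
T_out = 10⁶/106.98 = 9347.2 K → 9350 K.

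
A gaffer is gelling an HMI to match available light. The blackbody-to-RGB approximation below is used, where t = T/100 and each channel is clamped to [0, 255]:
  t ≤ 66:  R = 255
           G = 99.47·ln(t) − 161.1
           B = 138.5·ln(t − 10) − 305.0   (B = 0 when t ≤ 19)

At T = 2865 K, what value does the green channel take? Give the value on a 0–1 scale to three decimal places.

0.677

t = 2865/100 = 28.65; the t ≤ 66 branch applies.
G = 99.47·ln 28.65 − 161.1 = 99.47·3.3552 − 161.1 = 172.637.
On a 0–1 scale: 172.637/255 = 0.6770 → 0.677.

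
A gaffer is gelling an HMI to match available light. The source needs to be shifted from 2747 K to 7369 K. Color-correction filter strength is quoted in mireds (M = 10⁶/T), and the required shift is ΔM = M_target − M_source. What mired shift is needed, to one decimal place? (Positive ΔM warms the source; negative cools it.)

-228.3 mireds

M_source = 10⁶/2747 = 364.033; M_target = 10⁶/7369 = 135.704.
ΔM = 135.704 − 364.033 = -228.330 → -228.3 mireds, a cooling shift.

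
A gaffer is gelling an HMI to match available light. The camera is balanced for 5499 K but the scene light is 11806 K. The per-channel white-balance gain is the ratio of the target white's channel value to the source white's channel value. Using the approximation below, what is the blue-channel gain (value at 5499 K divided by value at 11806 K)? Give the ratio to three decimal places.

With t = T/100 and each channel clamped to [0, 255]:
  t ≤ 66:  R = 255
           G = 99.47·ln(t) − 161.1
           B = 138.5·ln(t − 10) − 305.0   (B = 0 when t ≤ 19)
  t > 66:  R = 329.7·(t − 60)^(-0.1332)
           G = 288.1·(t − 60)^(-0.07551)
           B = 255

0.871

At 11806 K (t = 118.06):
  B = 255 by definition for t > 66.
At 5499 K (t = 54.99):
  B = 138.5·ln(54.99 − 10) − 305.0 = 138.5·ln 44.99 − 305.0 = 138.5·3.8064 − 305.0 = 222.192.
Gain = 222.192 / 255.000 = 0.8713 → 0.871.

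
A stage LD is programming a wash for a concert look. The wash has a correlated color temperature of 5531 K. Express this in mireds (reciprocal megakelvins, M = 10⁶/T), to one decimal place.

180.8 mireds

M = 10⁶ / 5531 = 180.799 → 180.8 mireds.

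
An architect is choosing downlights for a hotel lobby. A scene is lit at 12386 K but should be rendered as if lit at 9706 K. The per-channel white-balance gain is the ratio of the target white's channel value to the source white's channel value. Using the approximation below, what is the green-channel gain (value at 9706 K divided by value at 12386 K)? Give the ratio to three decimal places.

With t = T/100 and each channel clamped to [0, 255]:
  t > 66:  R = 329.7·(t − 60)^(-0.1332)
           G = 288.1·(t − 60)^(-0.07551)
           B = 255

1.042

At 12386 K (t = 123.86):
  G = 288.1·(123.86 − 60)^(-0.07551) = 288.1·63.86^(-0.07551) = 288.1·0.73061 = 210.489.
At 9706 K (t = 97.06):
  G = 288.1·(97.06 − 60)^(-0.07551) = 288.1·37.06^(-0.07551) = 288.1·0.76126 = 219.318.
Gain = 219.318 / 210.489 = 1.0419 → 1.042.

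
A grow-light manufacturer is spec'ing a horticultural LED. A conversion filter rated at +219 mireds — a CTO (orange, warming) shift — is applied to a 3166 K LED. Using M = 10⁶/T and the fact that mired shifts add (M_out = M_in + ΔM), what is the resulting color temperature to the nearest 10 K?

1870 K

M_in = 10⁶/3166 = 315.86 mireds.
M_out = 315.86 + (+219) = 534.86 mireds.
T_out = 10⁶/534.86 = 1869.7 K → 1870 K.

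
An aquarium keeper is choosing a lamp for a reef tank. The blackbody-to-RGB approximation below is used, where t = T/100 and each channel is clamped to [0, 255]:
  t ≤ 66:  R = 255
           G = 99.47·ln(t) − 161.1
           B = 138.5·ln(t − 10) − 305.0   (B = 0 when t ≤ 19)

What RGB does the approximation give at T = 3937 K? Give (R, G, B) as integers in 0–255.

(255, 204, 163)

t = 3937/100 = 39.37; the t ≤ 66 branch applies.
R = 255 by definition for t ≤ 66.
G = 99.47·ln 39.37 − 161.1 = 99.47·3.6730 − 161.1 = 204.254.
B = 138.5·ln(39.37 − 10) − 305.0 = 138.5·ln 29.37 − 305.0 = 138.5·3.3800 − 305.0 = 163.126.
Rounded: (255, 204, 163).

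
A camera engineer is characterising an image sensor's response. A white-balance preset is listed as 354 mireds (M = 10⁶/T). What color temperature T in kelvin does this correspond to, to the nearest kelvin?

T = 10⁶ / 354 = 2824.86 K → 2825 K.

2825 K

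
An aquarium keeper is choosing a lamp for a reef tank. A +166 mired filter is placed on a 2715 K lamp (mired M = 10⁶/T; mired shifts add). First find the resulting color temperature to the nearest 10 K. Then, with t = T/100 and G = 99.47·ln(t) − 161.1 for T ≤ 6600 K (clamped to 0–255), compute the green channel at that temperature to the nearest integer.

130

M_in = 10⁶/2715 = 368.32; M_out = 368.32 + (+166) = 534.32.
T_out = 10⁶/534.32 = 1871.5 K → 1870 K; t = 18.7.
G = 99.47·ln 18.7 − 161.1 = 99.47·2.9285 − 161.1 = 130.200.
Rounded: 130.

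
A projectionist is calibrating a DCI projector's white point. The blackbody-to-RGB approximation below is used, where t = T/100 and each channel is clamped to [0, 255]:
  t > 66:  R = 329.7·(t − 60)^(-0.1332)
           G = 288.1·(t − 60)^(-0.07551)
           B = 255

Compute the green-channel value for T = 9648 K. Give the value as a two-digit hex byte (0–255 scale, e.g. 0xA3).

t = 9648/100 = 96.48; the t > 66 branch applies.
G = 288.1·(96.48 − 60)^(-0.07551) = 288.1·36.48^(-0.07551) = 288.1·0.76217 = 219.580.
Rounded: 220; in hex, 0xDC.

0xDC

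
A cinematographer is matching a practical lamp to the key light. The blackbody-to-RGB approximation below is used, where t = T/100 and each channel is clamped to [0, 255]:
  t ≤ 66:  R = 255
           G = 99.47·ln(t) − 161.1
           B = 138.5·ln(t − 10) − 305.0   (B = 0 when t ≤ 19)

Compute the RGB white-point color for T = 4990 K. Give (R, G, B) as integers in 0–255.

t = 4990/100 = 49.9; the t ≤ 66 branch applies.
R = 255 by definition for t ≤ 66.
G = 99.47·ln 49.9 − 161.1 = 99.47·3.9100 − 161.1 = 227.830.
B = 138.5·ln(49.9 − 10) − 305.0 = 138.5·ln 39.9 − 305.0 = 138.5·3.6864 − 305.0 = 205.563.
Rounded: (255, 228, 206).

(255, 228, 206)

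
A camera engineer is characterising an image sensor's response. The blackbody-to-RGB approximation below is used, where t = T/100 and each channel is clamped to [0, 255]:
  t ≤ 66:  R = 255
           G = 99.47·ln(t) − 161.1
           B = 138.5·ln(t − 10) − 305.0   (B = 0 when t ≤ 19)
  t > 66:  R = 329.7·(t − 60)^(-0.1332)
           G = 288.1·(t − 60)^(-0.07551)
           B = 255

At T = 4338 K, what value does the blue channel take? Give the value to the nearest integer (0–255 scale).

t = 4338/100 = 43.38; the t ≤ 66 branch applies.
B = 138.5·ln(43.38 − 10) − 305.0 = 138.5·ln 33.38 − 305.0 = 138.5·3.5080 − 305.0 = 180.852.
Rounded: 181.

181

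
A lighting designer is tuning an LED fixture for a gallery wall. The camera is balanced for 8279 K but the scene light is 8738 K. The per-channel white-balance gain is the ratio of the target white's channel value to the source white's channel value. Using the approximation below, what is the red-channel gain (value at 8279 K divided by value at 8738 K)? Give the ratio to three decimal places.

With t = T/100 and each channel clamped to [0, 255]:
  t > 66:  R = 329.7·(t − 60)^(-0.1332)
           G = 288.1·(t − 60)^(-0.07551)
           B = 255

At 8738 K (t = 87.38):
  R = 329.7·(87.38 − 60)^(-0.1332) = 329.7·27.38^(-0.1332) = 329.7·0.64348 = 212.155.
At 8279 K (t = 82.79):
  R = 329.7·(82.79 − 60)^(-0.1332) = 329.7·22.79^(-0.1332) = 329.7·0.65940 = 217.404.
Gain = 217.404 / 212.155 = 1.0247 → 1.025.

1.025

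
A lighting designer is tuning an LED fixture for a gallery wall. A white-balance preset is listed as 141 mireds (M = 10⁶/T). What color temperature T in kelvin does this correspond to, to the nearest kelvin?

T = 10⁶ / 141 = 7092.20 K → 7092 K.

7092 K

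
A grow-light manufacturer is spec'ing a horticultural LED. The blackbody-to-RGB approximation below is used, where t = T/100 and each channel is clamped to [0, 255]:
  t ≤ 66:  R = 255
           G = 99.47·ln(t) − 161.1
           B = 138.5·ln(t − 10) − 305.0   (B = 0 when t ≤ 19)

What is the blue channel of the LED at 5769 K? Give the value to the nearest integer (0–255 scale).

230

t = 5769/100 = 57.69; the t ≤ 66 branch applies.
B = 138.5·ln(57.69 − 10) − 305.0 = 138.5·ln 47.69 − 305.0 = 138.5·3.8647 − 305.0 = 230.264.
Rounded: 230.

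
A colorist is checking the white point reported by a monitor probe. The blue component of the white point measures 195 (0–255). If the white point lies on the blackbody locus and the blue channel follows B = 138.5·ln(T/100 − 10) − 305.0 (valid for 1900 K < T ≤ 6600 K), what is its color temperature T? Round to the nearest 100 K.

ln(t − 10) = (195 + 305.0) / 138.5 = 3.6101.
t − 10 = e^3.6101 = 36.970, so t = 46.970.
T = 100·t = 4697 K → 4700 K to the nearest 100 K.

4700 K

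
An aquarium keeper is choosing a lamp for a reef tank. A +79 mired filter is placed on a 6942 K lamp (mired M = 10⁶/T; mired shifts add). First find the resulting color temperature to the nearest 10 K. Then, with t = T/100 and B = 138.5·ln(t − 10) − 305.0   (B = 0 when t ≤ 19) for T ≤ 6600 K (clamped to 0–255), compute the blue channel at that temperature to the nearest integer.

187

M_in = 10⁶/6942 = 144.05; M_out = 144.05 + (+79) = 223.05.
T_out = 10⁶/223.05 = 4483.3 K → 4480 K; t = 44.8.
B = 138.5·ln(44.8 − 10) − 305.0 = 138.5·ln 34.8 − 305.0 = 138.5·3.5496 − 305.0 = 186.622.
Rounded: 187.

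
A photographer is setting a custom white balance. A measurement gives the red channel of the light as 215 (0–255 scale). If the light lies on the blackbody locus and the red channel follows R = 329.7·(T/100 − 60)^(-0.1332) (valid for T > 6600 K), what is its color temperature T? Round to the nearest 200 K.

8400 K

(t − 60)^(-0.1332) = 215/329.7 = 0.65211.
t − 60 = 0.65211^(1/-0.1332) = 0.65211^(-7.508) = 24.774, so t = 84.774.
T = 100·t = 8477 K → 8400 K to the nearest 200 K.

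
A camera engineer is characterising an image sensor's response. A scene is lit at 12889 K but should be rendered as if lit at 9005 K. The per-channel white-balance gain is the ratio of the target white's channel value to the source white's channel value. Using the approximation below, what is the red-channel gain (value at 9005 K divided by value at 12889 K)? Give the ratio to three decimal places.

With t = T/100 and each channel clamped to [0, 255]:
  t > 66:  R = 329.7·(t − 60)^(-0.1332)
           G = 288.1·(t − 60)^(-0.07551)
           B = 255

1.117

At 12889 K (t = 128.89):
  R = 329.7·(128.89 − 60)^(-0.1332) = 329.7·68.89^(-0.1332) = 329.7·0.56906 = 187.619.
At 9005 K (t = 90.05):
  R = 329.7·(90.05 − 60)^(-0.1332) = 329.7·30.05^(-0.1332) = 329.7·0.63555 = 209.542.
Gain = 209.542 / 187.619 = 1.1168 → 1.117.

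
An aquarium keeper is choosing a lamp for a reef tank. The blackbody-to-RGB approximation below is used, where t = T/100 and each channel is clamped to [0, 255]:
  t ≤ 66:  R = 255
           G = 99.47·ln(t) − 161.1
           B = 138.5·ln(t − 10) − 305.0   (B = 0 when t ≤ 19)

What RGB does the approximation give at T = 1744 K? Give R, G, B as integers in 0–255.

R=255, G=123, B=0

t = 1744/100 = 17.44; the t ≤ 66 branch applies.
R = 255 by definition for t ≤ 66.
G = 99.47·ln 17.44 − 161.1 = 99.47·2.8588 − 161.1 = 123.261.
t = 17.44 ≤ 19, so B = 0.
Rounded: (255, 123, 0).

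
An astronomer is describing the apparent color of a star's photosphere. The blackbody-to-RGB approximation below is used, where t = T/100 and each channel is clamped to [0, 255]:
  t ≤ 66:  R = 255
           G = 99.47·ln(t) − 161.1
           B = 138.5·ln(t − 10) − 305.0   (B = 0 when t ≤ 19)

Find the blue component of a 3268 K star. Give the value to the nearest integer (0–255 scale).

127

t = 3268/100 = 32.68; the t ≤ 66 branch applies.
B = 138.5·ln(32.68 − 10) − 305.0 = 138.5·ln 22.68 − 305.0 = 138.5·3.1215 − 305.0 = 127.325.
Rounded: 127.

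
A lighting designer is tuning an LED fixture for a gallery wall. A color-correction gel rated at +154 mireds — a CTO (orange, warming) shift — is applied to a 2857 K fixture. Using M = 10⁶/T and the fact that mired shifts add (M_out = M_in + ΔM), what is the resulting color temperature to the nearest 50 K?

2000 K

M_in = 10⁶/2857 = 350.02 mireds.
M_out = 350.02 + (+154) = 504.02 mireds.
T_out = 10⁶/504.02 = 1984.1 K → 2000 K.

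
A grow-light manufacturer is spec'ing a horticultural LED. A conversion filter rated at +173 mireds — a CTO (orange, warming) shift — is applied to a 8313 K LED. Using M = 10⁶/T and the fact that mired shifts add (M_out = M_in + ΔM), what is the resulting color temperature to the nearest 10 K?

3410 K

M_in = 10⁶/8313 = 120.29 mireds.
M_out = 120.29 + (+173) = 293.29 mireds.
T_out = 10⁶/293.29 = 3409.6 K → 3410 K.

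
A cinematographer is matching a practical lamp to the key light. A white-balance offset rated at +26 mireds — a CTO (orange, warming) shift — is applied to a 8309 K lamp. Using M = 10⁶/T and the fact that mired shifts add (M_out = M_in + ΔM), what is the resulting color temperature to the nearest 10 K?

6830 K

M_in = 10⁶/8309 = 120.35 mireds.
M_out = 120.35 + (+26) = 146.35 mireds.
T_out = 10⁶/146.35 = 6832.9 K → 6830 K.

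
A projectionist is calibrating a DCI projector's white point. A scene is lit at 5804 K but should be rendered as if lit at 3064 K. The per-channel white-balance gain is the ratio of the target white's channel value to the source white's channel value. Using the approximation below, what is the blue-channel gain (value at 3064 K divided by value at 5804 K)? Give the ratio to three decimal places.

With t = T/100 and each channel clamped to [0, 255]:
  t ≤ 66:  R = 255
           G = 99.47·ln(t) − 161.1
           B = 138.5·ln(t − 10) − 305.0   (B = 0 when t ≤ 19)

At 5804 K (t = 58.04):
  B = 138.5·ln(58.04 − 10) − 305.0 = 138.5·ln 48.04 − 305.0 = 138.5·3.8720 − 305.0 = 231.277.
At 3064 K (t = 30.64):
  B = 138.5·ln(30.64 − 10) − 305.0 = 138.5·ln 20.64 − 305.0 = 138.5·3.0272 − 305.0 = 114.271.
Gain = 114.271 / 231.277 = 0.4941 → 0.494.

0.494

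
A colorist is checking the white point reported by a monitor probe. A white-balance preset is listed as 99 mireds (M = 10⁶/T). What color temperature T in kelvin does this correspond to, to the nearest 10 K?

10100 K

T = 10⁶ / 99 = 10101.01 K → 10100 K.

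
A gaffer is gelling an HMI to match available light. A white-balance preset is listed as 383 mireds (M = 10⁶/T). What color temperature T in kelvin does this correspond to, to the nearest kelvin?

T = 10⁶ / 383 = 2610.97 K → 2611 K.

2611 K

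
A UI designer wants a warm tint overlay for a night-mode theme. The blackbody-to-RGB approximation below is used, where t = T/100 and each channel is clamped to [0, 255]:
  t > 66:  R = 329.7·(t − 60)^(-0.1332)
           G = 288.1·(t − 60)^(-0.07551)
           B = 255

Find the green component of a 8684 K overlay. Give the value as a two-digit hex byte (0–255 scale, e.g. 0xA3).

0xE1

t = 8684/100 = 86.84; the t > 66 branch applies.
G = 288.1·(86.84 − 60)^(-0.07551) = 288.1·26.84^(-0.07551) = 288.1·0.78003 = 224.727.
Rounded: 225; in hex, 0xE1.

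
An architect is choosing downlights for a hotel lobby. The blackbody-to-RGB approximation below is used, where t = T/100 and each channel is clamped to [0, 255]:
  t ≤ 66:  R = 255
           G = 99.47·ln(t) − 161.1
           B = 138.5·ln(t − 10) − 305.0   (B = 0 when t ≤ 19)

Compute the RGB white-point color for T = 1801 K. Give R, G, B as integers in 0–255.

t = 1801/100 = 18.01; the t ≤ 66 branch applies.
R = 255 by definition for t ≤ 66.
G = 99.47·ln 18.01 − 161.1 = 99.47·2.8909 − 161.1 = 126.461.
t = 18.01 ≤ 19, so B = 0.
Rounded: (255, 126, 0).

R=255, G=126, B=0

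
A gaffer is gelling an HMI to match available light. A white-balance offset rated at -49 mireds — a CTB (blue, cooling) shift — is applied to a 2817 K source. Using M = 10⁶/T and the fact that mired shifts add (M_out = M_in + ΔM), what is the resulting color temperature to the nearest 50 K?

M_in = 10⁶/2817 = 354.99 mireds.
M_out = 354.99 + (-49) = 305.99 mireds.
T_out = 10⁶/305.99 = 3268.1 K → 3250 K.

3250 K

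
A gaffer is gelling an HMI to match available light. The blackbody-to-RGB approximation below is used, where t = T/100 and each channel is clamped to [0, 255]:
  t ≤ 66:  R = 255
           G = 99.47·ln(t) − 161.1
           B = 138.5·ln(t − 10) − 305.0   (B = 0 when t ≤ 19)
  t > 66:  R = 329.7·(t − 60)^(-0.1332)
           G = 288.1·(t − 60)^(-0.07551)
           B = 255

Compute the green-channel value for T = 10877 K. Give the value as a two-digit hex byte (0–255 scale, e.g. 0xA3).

t = 10877/100 = 108.77; the t > 66 branch applies.
G = 288.1·(108.77 − 60)^(-0.07551) = 288.1·48.77^(-0.07551) = 288.1·0.74564 = 214.818.
Rounded: 215; in hex, 0xD7.

0xD7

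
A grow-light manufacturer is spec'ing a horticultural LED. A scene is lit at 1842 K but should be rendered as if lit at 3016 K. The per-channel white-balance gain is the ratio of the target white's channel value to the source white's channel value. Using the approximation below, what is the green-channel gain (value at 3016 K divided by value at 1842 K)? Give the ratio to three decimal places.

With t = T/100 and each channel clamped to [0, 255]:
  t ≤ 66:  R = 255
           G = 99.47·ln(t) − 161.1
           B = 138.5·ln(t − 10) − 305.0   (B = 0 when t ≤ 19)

1.381

At 1842 K (t = 18.42):
  G = 99.47·ln 18.42 − 161.1 = 99.47·2.9134 − 161.1 = 128.700.
At 3016 K (t = 30.16):
  G = 99.47·ln 30.16 − 161.1 = 99.47·3.4065 − 161.1 = 177.746.
Gain = 177.746 / 128.700 = 1.3811 → 1.381.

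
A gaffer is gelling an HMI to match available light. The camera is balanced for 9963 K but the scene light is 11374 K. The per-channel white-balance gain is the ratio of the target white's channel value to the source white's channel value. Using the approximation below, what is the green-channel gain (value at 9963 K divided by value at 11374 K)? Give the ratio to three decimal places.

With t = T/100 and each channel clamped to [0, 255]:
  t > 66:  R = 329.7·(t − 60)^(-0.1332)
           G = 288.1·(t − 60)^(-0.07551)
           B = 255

At 11374 K (t = 113.74):
  G = 288.1·(113.74 − 60)^(-0.07551) = 288.1·53.74^(-0.07551) = 288.1·0.74019 = 213.250.
At 9963 K (t = 99.63):
  G = 288.1·(99.63 − 60)^(-0.07551) = 288.1·39.63^(-0.07551) = 288.1·0.75741 = 218.211.
Gain = 218.211 / 213.250 = 1.0233 → 1.023.

1.023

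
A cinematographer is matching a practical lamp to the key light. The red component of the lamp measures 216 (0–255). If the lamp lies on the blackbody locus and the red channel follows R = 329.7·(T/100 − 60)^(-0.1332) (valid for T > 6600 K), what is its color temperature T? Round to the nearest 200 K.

8400 K

(t − 60)^(-0.1332) = 216/329.7 = 0.65514.
t − 60 = 0.65514^(1/-0.1332) = 0.65514^(-7.508) = 23.926, so t = 83.926.
T = 100·t = 8393 K → 8400 K to the nearest 200 K.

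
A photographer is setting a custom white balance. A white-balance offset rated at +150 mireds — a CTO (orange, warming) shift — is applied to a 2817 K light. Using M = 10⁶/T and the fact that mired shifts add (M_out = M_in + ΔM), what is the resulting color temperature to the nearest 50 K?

2000 K

M_in = 10⁶/2817 = 354.99 mireds.
M_out = 354.99 + (+150) = 504.99 mireds.
T_out = 10⁶/504.99 = 1980.2 K → 2000 K.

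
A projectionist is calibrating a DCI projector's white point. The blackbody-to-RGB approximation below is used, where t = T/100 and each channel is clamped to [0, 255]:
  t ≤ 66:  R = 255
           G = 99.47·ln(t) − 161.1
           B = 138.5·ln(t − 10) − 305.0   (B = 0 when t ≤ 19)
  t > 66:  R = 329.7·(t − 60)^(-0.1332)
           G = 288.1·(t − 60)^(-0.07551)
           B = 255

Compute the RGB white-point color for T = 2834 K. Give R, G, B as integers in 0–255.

R=255, G=172, B=98

t = 2834/100 = 28.34; the t ≤ 66 branch applies.
R = 255 by definition for t ≤ 66.
G = 99.47·ln 28.34 − 161.1 = 99.47·3.3443 − 161.1 = 171.555.
B = 138.5·ln(28.34 − 10) − 305.0 = 138.5·ln 18.34 − 305.0 = 138.5·2.9091 − 305.0 = 97.908.
Rounded: (255, 172, 98).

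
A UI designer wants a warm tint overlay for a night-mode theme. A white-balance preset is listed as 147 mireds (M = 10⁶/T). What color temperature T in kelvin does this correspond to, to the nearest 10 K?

T = 10⁶ / 147 = 6802.72 K → 6800 K.

6800 K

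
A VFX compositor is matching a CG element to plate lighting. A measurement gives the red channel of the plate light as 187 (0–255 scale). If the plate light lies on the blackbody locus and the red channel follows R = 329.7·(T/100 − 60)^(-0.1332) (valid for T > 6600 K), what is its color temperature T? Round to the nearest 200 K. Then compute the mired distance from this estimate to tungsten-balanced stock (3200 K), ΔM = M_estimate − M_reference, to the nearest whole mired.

-236 mireds

(t − 60)^(-0.1332) = 187/329.7 = 0.56718.
t − 60 = 0.56718^(1/-0.1332) = 0.56718^(-7.508) = 70.620, so t = 130.620.
T = 100·t = 13062 K → 13000 K to the nearest 200 K.
M_estimate = 10⁶/13000 = 76.92; M_reference = 10⁶/3200 = 312.50.
ΔM = 76.92 − 312.50 = -235.58 → -236 mireds.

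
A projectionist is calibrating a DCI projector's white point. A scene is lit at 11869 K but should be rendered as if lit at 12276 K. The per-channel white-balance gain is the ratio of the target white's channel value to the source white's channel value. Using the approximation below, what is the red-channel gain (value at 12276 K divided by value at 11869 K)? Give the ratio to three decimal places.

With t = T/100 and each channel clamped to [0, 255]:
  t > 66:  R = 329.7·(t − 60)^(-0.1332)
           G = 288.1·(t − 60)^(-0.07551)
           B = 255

At 11869 K (t = 118.69):
  R = 329.7·(118.69 − 60)^(-0.1332) = 329.7·58.69^(-0.1332) = 329.7·0.58134 = 191.666.
At 12276 K (t = 122.76):
  R = 329.7·(122.76 − 60)^(-0.1332) = 329.7·62.76^(-0.1332) = 329.7·0.57617 = 189.962.
Gain = 189.962 / 191.666 = 0.9911 → 0.991.

0.991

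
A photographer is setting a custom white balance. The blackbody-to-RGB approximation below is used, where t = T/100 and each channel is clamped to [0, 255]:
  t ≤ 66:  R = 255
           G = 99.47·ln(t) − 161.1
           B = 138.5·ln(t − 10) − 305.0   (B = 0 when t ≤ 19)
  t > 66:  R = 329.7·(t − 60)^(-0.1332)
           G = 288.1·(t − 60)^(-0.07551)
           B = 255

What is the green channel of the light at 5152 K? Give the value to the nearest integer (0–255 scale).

231

t = 5152/100 = 51.52; the t ≤ 66 branch applies.
G = 99.47·ln 51.52 − 161.1 = 99.47·3.9420 − 161.1 = 231.008.
Rounded: 231.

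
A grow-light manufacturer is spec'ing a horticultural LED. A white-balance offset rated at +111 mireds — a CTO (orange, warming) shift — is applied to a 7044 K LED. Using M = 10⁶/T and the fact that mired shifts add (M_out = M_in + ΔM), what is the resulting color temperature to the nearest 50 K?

3950 K

M_in = 10⁶/7044 = 141.96 mireds.
M_out = 141.96 + (+111) = 252.96 mireds.
T_out = 10⁶/252.96 = 3953.1 K → 3950 K.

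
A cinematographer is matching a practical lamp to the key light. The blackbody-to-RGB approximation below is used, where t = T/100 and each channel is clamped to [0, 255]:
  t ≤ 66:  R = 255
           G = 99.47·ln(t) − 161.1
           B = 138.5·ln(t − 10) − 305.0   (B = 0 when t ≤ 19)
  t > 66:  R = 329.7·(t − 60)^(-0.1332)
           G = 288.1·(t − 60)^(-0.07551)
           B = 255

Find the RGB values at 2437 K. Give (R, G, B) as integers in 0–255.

t = 2437/100 = 24.37; the t ≤ 66 branch applies.
R = 255 by definition for t ≤ 66.
G = 99.47·ln 24.37 − 161.1 = 99.47·3.1934 − 161.1 = 156.543.
B = 138.5·ln(24.37 − 10) − 305.0 = 138.5·ln 14.37 − 305.0 = 138.5·2.6651 − 305.0 = 64.122.
Rounded: (255, 157, 64).

(255, 157, 64)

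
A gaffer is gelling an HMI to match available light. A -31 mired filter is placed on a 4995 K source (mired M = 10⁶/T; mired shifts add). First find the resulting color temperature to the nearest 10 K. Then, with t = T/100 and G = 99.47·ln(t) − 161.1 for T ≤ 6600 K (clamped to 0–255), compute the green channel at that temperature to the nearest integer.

245

M_in = 10⁶/4995 = 200.20; M_out = 200.20 + (-31) = 169.20.
T_out = 10⁶/169.20 = 5910.2 K → 5910 K; t = 59.1.
G = 99.47·ln 59.1 − 161.1 = 99.47·4.0792 − 161.1 = 244.661.
Rounded: 245.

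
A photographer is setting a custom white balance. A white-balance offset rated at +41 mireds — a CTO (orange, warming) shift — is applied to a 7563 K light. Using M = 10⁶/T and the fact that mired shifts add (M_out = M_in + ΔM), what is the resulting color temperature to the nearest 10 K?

5770 K

M_in = 10⁶/7563 = 132.22 mireds.
M_out = 132.22 + (+41) = 173.22 mireds.
T_out = 10⁶/173.22 = 5772.9 K → 5770 K.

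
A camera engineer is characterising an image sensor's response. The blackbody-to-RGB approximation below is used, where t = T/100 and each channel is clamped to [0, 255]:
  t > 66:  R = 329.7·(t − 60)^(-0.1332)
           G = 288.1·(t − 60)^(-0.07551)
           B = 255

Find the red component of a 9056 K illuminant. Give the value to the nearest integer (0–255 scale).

209

t = 9056/100 = 90.56; the t > 66 branch applies.
R = 329.7·(90.56 − 60)^(-0.1332) = 329.7·30.56^(-0.1332) = 329.7·0.63413 = 209.072.
Rounded: 209.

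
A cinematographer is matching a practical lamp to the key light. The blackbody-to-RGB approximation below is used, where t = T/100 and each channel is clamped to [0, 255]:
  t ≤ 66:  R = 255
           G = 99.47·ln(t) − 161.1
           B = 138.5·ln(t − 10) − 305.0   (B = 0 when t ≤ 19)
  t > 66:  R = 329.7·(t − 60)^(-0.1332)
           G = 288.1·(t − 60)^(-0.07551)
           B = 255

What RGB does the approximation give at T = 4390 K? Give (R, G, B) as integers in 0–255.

(255, 215, 183)

t = 4390/100 = 43.9; the t ≤ 66 branch applies.
R = 255 by definition for t ≤ 66.
G = 99.47·ln 43.9 − 161.1 = 99.47·3.7819 − 161.1 = 215.087.
B = 138.5·ln(43.9 − 10) − 305.0 = 138.5·ln 33.9 − 305.0 = 138.5·3.5234 − 305.0 = 182.993.
Rounded: (255, 215, 183).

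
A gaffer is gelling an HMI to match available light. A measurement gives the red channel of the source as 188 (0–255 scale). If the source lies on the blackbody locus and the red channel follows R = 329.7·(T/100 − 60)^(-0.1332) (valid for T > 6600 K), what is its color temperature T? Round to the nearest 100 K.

12800 K

(t − 60)^(-0.1332) = 188/329.7 = 0.57022.
t − 60 = 0.57022^(1/-0.1332) = 0.57022^(-7.508) = 67.848, so t = 127.848.
T = 100·t = 12785 K → 12800 K to the nearest 100 K.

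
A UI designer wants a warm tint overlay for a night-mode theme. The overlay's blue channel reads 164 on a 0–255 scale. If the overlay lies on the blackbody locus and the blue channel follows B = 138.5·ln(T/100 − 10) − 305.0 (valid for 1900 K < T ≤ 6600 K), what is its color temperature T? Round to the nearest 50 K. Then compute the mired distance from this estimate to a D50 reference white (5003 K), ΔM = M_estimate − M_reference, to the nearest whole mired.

ln(t − 10) = (164 + 305.0) / 138.5 = 3.3863.
t − 10 = e^3.3863 = 29.556, so t = 39.556.
T = 100·t = 3956 K → 3950 K to the nearest 50 K.
M_estimate = 10⁶/3950 = 253.16; M_reference = 10⁶/5003 = 199.88.
ΔM = 253.16 − 199.88 = 53.28 → +53 mireds.

+53 mireds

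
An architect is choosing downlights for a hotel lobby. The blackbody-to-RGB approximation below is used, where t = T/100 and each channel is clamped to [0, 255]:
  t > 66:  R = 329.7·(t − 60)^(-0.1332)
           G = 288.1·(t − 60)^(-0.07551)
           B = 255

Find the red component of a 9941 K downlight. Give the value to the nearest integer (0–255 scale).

t = 9941/100 = 99.41; the t > 66 branch applies.
R = 329.7·(99.41 − 60)^(-0.1332) = 329.7·39.41^(-0.1332) = 329.7·0.61301 = 202.108.
Rounded: 202.

202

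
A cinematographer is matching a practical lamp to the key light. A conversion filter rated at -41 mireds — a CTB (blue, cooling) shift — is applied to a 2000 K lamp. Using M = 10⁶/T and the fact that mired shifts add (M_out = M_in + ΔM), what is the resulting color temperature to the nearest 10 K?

M_in = 10⁶/2000 = 500.00 mireds.
M_out = 500.00 + (-41) = 459.00 mireds.
T_out = 10⁶/459.00 = 2178.6 K → 2180 K.

2180 K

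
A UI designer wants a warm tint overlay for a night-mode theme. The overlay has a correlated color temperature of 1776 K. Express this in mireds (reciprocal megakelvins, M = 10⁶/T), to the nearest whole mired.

M = 10⁶ / 1776 = 563.063 → 563 mireds.

563 mireds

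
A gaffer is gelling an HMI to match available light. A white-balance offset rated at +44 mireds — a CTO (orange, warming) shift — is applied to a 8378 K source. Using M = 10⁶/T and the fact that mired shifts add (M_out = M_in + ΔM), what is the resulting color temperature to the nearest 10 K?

M_in = 10⁶/8378 = 119.36 mireds.
M_out = 119.36 + (+44) = 163.36 mireds.
T_out = 10⁶/163.36 = 6121.4 K → 6120 K.

6120 K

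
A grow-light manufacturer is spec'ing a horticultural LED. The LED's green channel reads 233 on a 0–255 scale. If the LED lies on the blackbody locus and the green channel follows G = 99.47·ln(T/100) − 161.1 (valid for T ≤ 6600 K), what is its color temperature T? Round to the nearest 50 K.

5250 K

ln t = (233 + 161.1) / 99.47 = 3.9620.
t = e^3.9620 = 52.562.
T = 100·t = 5256 K → 5250 K to the nearest 50 K.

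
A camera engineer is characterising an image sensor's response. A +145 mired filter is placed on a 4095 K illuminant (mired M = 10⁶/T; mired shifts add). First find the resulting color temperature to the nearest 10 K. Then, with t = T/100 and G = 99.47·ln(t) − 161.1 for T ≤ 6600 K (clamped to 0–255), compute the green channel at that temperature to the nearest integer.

M_in = 10⁶/4095 = 244.20; M_out = 244.20 + (+145) = 389.20.
T_out = 10⁶/389.20 = 2569.4 K → 2570 K; t = 25.7.
G = 99.47·ln 25.7 − 161.1 = 99.47·3.2465 − 161.1 = 161.828.
Rounded: 162.

162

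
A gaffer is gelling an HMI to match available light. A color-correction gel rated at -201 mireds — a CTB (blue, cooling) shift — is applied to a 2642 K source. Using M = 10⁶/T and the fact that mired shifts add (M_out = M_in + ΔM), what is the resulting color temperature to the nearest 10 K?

M_in = 10⁶/2642 = 378.50 mireds.
M_out = 378.50 + (-201) = 177.50 mireds.
T_out = 10⁶/177.50 = 5633.8 K → 5630 K.

5630 K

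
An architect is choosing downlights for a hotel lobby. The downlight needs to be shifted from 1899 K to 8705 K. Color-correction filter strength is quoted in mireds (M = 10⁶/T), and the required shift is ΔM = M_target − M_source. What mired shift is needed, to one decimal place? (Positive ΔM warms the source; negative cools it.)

-411.7 mireds

M_source = 10⁶/1899 = 526.593; M_target = 10⁶/8705 = 114.877.
ΔM = 114.877 − 526.593 = -411.716 → -411.7 mireds, a cooling shift.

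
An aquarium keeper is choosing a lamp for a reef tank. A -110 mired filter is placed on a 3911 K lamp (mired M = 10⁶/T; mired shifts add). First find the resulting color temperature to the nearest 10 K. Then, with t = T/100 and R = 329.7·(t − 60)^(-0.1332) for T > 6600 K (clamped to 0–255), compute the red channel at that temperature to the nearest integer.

M_in = 10⁶/3911 = 255.69; M_out = 255.69 + (-110) = 145.69.
T_out = 10⁶/145.69 = 6863.9 K → 6860 K; t = 68.6.
R = 329.7·(68.6 − 60)^(-0.1332) = 329.7·8.6^(-0.1332) = 329.7·0.75080 = 247.539.
Rounded: 248.

248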